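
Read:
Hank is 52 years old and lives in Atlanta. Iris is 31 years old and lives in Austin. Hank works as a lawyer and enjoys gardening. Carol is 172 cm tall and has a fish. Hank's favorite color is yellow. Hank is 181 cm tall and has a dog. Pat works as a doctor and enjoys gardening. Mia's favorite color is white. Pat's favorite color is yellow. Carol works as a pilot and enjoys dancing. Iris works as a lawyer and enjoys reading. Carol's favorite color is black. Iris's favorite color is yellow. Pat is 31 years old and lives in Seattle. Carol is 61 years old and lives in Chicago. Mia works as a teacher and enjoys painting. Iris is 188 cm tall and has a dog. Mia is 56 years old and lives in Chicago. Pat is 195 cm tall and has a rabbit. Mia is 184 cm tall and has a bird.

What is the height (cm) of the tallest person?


Tallest: Pat at 195 cm

195


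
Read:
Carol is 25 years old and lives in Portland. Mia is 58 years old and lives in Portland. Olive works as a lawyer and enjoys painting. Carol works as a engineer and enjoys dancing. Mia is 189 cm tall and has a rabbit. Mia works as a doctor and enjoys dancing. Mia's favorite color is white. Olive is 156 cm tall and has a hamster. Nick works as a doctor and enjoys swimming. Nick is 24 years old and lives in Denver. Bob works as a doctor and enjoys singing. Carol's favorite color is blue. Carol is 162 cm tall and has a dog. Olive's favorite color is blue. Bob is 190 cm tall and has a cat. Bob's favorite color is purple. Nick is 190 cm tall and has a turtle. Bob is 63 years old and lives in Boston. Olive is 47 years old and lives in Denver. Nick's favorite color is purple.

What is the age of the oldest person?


Oldest: Bob at 63

63


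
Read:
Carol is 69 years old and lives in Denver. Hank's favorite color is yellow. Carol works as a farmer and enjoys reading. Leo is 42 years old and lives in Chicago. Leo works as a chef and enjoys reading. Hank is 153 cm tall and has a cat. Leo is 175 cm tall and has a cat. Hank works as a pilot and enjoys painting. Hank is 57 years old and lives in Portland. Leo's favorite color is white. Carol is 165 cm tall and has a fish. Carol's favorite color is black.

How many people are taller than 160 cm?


Taller than 160: 2

2


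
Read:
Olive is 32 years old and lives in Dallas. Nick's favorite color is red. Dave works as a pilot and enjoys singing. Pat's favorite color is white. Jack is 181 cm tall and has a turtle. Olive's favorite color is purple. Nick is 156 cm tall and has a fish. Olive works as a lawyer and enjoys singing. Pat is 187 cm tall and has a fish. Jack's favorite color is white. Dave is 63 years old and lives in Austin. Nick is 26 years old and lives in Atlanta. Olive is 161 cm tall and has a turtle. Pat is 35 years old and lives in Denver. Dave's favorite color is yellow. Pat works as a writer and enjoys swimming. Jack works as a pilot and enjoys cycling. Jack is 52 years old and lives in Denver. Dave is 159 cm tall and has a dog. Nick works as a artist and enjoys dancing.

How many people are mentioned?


People: Pat, Olive, Nick, Jack, Dave. Count = 5

5


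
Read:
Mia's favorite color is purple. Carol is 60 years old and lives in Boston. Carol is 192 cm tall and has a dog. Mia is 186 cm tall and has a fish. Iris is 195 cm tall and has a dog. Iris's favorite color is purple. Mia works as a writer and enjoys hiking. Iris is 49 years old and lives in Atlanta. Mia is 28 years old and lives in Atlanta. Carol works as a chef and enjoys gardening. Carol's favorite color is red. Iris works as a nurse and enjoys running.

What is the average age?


Sum=137, n=3, avg=45.67

45.67


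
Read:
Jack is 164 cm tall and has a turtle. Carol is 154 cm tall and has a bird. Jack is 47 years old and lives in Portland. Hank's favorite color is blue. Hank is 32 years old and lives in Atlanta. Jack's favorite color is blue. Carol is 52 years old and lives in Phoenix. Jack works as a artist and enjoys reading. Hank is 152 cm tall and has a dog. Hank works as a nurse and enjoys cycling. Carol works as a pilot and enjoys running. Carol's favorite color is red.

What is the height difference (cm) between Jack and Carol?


|164 - 154| = 10

10


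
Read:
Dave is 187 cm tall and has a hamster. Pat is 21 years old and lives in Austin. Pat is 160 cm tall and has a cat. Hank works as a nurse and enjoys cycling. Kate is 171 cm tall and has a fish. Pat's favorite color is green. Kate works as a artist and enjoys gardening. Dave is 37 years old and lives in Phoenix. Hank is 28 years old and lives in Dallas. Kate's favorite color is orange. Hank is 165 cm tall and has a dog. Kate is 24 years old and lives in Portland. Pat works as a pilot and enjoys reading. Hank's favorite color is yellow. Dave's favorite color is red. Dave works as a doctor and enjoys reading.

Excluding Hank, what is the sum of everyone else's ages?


Sum (excluding Hank): 82

82


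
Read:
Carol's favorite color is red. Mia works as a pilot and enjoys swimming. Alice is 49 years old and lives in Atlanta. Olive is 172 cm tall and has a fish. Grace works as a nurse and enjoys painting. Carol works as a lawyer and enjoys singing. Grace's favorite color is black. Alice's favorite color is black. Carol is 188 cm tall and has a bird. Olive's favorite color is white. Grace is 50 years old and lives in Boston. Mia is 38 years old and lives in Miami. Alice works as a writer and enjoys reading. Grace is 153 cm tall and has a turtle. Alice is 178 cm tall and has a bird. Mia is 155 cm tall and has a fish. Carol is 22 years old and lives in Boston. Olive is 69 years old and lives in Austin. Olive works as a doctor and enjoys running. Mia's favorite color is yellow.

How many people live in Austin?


Count in Austin: 1

1


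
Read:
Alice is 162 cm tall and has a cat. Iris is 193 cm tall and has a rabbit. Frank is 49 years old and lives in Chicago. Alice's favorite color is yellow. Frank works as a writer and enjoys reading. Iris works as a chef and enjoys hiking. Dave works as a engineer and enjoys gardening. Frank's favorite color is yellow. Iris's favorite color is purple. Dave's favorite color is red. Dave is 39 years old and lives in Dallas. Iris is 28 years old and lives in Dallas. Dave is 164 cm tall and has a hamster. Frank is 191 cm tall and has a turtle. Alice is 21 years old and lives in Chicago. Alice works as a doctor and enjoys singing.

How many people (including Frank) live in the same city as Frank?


Frank lives in Chicago. Count = 2

2


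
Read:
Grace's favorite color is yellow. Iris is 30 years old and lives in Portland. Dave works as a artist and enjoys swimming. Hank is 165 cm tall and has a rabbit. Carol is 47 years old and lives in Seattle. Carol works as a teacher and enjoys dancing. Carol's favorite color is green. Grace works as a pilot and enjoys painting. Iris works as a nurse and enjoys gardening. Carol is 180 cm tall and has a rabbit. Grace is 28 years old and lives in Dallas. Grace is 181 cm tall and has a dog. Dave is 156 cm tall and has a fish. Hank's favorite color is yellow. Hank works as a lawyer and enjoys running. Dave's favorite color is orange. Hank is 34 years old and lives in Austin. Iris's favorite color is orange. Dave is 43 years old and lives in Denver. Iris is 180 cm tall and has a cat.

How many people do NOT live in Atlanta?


Not in Atlanta: 5

5


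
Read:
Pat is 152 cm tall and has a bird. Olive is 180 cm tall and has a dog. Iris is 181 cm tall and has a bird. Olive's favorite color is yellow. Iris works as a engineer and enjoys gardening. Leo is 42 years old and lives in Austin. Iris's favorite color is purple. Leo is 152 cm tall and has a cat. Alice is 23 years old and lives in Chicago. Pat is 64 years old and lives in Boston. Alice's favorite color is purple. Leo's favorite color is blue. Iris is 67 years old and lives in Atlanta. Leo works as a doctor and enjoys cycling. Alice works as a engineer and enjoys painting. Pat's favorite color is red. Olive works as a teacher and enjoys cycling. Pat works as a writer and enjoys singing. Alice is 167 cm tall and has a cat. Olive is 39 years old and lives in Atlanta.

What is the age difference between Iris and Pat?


|67 - 64| = 3

3


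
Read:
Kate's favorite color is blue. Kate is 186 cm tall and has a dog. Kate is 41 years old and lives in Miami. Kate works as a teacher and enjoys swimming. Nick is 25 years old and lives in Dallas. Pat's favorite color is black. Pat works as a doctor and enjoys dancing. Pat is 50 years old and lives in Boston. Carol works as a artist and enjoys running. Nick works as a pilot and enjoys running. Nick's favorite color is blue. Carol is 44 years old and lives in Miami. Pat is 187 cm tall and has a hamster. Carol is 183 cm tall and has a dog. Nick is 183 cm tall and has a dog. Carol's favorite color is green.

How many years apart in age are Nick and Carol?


25 vs 44, diff = 19

19


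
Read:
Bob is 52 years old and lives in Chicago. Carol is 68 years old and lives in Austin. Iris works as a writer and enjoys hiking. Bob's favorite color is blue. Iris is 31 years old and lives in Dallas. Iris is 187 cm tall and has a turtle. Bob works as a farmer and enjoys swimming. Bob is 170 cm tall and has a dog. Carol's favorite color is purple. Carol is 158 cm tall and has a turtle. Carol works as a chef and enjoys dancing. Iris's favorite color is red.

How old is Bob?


Bob is 52 years old

52


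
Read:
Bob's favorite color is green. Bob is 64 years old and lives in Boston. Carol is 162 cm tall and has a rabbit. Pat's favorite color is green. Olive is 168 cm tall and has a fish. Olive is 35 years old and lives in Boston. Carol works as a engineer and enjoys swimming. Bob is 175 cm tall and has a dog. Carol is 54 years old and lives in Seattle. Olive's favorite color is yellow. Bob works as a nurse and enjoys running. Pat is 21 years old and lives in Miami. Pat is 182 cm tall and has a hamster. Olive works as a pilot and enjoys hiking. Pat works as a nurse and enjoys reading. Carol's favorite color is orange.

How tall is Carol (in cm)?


Carol is 162 cm tall

162


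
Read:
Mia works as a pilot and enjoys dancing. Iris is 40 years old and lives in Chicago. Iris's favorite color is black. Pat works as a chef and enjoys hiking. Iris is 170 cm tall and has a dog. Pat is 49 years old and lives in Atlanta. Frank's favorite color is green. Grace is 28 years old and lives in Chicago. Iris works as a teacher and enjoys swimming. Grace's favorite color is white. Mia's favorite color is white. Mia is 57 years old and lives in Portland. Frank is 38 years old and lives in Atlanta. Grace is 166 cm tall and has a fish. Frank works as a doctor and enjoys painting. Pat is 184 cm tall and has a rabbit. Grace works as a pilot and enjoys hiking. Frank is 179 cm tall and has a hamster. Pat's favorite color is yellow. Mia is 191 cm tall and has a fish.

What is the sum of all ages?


28+40+38+49+57 = 212

212


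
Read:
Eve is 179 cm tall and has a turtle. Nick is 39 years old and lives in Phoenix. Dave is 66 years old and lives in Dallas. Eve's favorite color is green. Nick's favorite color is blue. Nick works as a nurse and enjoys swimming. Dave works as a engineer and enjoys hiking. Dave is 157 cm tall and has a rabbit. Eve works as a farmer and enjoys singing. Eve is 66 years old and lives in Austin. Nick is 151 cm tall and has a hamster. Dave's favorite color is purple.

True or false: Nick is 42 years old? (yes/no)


Nick is actually 39. no

no


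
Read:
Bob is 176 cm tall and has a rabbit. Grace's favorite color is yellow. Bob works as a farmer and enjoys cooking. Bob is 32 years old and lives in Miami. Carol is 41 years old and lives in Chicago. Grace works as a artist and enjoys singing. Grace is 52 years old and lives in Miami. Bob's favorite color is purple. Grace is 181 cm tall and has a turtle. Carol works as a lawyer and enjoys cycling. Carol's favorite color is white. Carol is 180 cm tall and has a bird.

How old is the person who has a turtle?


Person with turtle is Grace, age 52

52


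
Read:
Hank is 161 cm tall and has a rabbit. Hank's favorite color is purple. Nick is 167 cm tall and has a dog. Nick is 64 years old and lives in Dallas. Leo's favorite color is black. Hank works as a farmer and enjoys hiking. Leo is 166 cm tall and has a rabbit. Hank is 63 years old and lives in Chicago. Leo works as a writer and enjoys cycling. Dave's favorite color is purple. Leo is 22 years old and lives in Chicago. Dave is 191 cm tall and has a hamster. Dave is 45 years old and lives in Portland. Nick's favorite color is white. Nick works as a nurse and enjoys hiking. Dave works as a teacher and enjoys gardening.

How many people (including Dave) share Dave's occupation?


Dave is a teacher. Count = 1

1


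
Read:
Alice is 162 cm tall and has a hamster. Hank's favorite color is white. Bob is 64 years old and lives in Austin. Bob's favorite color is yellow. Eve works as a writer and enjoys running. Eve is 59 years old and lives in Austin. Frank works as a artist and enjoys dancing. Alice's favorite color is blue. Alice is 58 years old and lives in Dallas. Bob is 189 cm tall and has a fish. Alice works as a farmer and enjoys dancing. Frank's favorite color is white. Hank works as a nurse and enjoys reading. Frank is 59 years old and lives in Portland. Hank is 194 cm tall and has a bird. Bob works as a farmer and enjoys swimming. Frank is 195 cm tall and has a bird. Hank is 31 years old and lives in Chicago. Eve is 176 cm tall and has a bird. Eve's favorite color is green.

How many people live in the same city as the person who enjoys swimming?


Person with hobby swimming is Bob, city Austin. Count = 2

2


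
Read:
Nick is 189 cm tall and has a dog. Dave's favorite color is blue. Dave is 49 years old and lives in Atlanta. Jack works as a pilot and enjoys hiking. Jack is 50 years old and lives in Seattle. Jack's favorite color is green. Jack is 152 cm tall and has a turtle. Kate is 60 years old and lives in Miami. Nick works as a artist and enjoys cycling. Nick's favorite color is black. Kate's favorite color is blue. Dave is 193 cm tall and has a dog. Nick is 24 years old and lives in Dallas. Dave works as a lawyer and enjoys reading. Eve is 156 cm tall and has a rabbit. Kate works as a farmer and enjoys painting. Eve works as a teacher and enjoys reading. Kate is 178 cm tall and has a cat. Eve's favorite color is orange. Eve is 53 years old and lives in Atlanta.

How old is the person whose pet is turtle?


Person with pet=turtle is Jack, age 50

50


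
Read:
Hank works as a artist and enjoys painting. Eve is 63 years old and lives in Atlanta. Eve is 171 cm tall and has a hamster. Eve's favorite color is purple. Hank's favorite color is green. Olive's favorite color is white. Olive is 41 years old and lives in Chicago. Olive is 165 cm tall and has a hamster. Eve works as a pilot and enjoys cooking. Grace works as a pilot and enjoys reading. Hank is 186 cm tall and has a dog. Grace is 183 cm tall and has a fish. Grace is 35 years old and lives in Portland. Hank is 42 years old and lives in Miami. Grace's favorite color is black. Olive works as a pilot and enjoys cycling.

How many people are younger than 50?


Filter: 3

3


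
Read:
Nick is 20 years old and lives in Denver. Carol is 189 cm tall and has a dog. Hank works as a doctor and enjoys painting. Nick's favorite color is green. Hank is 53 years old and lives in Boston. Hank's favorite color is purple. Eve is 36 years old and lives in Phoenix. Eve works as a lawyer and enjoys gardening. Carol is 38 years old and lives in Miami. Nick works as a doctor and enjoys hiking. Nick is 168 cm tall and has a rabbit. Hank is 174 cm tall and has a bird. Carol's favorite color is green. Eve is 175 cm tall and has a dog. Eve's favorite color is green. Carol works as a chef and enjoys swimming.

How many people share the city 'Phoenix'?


Count: 1

1


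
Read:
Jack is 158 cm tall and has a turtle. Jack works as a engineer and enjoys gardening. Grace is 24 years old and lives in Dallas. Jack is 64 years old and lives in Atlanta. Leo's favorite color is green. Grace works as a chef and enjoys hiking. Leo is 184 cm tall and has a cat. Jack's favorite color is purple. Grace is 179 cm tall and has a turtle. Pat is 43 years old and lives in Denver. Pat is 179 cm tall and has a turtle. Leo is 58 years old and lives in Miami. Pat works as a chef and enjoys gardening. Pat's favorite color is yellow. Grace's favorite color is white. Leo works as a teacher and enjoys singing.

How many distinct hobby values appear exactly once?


Unique hobby values: 2

2


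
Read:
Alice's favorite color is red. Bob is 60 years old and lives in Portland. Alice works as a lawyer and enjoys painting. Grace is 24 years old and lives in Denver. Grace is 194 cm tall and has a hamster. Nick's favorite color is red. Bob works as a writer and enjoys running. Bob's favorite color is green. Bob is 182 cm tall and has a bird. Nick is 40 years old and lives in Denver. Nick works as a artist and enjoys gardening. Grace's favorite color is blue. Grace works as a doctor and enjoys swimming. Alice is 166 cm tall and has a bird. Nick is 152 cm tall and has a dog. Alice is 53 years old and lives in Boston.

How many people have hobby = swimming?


Count: 1

1


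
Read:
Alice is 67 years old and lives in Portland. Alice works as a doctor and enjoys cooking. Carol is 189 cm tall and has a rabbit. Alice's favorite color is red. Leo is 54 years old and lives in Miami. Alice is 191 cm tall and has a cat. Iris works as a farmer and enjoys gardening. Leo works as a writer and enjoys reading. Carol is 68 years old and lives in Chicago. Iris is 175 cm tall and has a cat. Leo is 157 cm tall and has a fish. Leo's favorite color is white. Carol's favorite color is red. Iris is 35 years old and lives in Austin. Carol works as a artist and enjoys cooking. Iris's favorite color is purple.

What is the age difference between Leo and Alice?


|54 - 67| = 13

13


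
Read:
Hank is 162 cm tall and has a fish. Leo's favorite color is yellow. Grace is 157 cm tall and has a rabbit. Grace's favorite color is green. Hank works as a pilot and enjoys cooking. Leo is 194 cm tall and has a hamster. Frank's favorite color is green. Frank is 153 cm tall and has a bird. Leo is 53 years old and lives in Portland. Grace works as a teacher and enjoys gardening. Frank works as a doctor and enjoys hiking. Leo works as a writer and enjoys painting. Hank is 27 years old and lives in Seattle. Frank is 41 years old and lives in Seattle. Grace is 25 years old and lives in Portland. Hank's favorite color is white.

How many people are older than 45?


Filter: 1

1


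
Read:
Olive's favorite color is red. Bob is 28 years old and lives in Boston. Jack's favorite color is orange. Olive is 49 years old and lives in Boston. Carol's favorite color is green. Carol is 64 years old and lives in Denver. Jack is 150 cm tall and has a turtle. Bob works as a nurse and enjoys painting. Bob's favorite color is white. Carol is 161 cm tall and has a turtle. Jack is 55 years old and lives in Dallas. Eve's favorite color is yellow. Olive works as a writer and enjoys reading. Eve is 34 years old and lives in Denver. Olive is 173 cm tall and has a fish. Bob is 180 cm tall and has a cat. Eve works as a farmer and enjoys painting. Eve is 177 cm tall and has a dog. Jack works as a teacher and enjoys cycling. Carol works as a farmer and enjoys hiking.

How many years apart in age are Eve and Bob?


34 vs 28, diff = 6

6


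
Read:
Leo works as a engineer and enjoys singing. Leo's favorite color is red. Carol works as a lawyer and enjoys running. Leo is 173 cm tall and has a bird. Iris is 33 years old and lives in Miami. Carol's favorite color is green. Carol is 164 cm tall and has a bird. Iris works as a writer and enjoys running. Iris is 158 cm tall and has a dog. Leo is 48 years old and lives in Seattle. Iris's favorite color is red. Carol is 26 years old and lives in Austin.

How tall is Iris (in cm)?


Iris is 158 cm tall

158


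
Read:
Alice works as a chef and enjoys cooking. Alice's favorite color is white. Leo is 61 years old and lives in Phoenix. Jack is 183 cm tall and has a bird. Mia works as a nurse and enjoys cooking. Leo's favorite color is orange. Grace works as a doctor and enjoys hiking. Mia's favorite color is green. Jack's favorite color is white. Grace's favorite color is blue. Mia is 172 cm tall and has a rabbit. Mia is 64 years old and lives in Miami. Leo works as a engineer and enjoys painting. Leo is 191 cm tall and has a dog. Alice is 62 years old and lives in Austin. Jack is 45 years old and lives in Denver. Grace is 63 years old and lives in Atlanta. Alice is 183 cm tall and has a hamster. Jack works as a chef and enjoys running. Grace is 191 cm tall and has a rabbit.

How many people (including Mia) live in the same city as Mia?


Mia lives in Miami. Count = 1

1


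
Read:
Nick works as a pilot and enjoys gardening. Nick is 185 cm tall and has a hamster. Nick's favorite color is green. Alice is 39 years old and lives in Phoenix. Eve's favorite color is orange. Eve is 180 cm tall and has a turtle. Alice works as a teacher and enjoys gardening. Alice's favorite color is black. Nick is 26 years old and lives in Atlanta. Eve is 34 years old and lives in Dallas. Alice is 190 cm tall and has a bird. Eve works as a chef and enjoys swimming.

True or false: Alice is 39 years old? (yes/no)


Alice is actually 39. yes

yes


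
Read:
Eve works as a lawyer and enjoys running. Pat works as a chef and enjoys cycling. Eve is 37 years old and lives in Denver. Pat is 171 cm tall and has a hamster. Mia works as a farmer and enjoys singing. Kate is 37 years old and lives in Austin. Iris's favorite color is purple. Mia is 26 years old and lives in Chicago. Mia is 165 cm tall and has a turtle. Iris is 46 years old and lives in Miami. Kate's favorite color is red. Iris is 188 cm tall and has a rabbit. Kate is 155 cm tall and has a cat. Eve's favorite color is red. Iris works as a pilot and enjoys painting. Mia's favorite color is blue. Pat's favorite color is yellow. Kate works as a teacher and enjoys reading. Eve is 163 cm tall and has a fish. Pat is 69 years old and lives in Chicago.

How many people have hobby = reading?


Count: 1

1


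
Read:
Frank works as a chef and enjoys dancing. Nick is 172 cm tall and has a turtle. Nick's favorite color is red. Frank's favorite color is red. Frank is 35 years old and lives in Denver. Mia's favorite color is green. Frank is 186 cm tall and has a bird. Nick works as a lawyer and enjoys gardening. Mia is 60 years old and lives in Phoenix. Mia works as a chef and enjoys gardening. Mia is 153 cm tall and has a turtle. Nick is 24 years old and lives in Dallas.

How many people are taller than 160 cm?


Taller than 160: 2

2


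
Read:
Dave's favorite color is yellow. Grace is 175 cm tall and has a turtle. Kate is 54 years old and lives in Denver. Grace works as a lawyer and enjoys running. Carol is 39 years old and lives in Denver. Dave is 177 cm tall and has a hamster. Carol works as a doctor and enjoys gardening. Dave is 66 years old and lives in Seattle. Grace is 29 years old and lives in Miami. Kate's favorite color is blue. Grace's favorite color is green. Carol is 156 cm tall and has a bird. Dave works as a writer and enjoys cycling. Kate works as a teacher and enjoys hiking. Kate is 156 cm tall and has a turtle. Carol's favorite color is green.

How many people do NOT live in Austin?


Not in Austin: 4

4


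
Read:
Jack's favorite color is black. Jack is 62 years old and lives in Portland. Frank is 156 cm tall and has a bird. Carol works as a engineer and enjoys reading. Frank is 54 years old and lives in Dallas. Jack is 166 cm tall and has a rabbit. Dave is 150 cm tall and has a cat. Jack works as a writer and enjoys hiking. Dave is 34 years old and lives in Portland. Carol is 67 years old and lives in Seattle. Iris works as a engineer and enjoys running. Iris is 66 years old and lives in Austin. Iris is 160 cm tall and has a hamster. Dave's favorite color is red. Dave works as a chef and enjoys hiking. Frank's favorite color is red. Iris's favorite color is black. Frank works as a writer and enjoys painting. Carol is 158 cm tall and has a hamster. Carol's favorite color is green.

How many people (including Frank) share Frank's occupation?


Frank is a writer. Count = 2

2


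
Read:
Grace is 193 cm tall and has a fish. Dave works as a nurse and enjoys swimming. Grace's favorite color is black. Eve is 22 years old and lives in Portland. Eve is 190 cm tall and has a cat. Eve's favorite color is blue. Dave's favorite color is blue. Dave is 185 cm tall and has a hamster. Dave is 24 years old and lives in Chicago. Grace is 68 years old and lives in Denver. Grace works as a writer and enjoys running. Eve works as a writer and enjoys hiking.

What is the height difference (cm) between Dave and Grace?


|185 - 193| = 8

8


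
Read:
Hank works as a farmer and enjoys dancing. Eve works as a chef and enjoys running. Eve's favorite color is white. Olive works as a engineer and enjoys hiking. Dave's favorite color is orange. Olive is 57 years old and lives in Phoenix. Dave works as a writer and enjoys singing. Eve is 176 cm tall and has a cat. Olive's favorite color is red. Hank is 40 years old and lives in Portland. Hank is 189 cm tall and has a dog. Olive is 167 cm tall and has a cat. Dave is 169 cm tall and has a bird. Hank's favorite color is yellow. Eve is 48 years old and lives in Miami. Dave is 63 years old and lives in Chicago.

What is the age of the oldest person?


Oldest: Dave at 63

63


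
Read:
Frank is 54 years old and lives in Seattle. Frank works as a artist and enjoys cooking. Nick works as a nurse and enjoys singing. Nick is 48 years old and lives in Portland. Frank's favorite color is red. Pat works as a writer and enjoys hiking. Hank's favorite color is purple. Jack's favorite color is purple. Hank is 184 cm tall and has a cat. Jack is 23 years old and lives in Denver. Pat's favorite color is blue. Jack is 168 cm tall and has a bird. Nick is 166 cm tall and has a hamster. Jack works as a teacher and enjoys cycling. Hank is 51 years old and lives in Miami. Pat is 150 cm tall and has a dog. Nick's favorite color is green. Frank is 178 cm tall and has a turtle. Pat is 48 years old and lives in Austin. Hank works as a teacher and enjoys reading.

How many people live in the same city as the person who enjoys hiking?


Person with hobby hiking is Pat, city Austin. Count = 1

1


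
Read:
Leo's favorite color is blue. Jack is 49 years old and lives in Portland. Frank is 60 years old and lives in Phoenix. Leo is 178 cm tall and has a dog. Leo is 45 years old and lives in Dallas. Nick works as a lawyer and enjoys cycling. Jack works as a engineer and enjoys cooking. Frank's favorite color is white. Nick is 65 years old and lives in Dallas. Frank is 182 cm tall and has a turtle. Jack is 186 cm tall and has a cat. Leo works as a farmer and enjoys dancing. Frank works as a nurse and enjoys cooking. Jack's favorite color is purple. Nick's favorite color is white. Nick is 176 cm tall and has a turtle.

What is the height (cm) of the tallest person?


Tallest: Jack at 186 cm

186


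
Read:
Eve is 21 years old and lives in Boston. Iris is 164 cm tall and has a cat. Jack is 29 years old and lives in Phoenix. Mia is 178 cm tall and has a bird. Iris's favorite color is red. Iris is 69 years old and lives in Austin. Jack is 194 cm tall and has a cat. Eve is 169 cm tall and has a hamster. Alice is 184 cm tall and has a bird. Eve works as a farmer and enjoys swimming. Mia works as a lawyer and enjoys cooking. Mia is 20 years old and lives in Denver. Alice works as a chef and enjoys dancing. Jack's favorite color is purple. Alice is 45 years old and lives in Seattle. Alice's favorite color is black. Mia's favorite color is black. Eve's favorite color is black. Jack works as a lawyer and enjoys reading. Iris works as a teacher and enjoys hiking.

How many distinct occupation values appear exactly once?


Unique occupation values: 3

3


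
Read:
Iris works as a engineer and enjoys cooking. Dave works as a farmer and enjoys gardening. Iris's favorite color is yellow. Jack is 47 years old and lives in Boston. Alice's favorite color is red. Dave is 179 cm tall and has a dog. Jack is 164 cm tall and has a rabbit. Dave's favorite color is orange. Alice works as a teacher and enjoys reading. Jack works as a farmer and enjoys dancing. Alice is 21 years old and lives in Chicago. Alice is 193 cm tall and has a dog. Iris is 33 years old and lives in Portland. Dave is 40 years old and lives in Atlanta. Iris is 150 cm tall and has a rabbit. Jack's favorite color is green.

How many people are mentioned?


People: Iris, Alice, Jack, Dave. Count = 4

4


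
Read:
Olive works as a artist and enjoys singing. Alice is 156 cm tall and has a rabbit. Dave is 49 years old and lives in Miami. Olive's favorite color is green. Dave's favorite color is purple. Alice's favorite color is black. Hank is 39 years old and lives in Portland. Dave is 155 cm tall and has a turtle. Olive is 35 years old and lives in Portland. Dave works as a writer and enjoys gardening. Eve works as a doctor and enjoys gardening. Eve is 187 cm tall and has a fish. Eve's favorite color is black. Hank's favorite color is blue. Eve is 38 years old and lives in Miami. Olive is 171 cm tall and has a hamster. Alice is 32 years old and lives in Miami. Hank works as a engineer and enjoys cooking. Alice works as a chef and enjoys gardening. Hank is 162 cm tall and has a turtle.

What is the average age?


Sum=193, n=5, avg=38.6

38.6


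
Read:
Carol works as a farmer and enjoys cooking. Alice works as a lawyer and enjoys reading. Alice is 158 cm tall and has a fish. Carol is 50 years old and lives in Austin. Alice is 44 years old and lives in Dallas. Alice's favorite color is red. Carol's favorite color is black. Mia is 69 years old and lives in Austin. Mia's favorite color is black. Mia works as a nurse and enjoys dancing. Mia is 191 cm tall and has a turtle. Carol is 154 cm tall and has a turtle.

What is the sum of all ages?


69+50+44 = 163

163


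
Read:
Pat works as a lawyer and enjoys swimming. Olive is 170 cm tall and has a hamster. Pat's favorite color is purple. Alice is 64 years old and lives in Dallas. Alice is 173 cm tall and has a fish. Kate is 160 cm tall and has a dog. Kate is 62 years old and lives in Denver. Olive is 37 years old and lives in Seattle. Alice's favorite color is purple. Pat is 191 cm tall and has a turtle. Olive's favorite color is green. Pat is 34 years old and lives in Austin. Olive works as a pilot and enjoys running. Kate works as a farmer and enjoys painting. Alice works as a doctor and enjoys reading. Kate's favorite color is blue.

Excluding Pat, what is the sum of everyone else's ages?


Sum (excluding Pat): 163

163


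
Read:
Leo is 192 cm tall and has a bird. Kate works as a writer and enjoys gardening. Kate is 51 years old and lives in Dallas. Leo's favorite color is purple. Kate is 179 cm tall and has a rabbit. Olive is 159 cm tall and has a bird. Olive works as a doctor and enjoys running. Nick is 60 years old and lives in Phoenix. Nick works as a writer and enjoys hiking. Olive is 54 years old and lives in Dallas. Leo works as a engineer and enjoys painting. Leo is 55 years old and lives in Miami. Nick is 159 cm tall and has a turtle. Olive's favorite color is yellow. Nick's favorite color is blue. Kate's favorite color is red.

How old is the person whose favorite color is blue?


Person with favorite color=blue is Nick, age 60

60


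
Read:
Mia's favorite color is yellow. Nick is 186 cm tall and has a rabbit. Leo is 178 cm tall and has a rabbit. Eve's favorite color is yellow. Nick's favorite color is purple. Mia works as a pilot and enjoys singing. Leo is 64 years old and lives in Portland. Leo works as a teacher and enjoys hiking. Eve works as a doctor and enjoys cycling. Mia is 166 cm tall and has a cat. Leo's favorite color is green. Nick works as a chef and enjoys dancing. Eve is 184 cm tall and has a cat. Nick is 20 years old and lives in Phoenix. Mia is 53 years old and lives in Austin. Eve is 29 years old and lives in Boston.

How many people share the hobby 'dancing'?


Count: 1

1


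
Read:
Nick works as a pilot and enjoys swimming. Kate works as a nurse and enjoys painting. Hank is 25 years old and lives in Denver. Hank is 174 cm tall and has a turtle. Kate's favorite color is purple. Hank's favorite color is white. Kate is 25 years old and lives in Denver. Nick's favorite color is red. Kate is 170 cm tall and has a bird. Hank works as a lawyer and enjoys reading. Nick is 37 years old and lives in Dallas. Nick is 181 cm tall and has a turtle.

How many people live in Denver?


Count in Denver: 2

2


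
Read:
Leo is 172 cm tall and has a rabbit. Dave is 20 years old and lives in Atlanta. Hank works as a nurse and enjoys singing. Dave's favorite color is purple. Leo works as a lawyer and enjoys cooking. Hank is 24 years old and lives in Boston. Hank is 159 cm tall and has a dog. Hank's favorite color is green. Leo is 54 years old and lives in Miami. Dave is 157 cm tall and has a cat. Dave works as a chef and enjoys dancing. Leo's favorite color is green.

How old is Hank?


Hank is 24 years old

24


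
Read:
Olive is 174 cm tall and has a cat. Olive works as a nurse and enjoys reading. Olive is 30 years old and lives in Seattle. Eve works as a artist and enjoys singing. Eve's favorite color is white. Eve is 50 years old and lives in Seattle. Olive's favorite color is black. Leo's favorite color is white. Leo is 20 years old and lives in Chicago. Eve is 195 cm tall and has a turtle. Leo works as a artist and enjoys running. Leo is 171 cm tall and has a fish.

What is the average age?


Sum=100, n=3, avg=33.33

33.33


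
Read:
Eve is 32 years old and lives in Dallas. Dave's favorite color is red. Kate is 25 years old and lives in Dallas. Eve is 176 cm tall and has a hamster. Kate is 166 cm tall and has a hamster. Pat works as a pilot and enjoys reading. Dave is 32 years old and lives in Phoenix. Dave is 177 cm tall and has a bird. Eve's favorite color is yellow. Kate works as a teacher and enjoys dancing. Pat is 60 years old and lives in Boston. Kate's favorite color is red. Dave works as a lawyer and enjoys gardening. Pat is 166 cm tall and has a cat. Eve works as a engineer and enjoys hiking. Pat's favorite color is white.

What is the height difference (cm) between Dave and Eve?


|177 - 176| = 1

1


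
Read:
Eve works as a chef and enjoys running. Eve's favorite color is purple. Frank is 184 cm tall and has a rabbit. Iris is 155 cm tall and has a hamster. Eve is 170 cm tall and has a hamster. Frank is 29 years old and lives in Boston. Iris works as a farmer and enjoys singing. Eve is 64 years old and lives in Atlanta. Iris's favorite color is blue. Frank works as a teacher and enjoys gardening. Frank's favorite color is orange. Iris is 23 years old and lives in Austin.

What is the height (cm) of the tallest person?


Tallest: Frank at 184 cm

184


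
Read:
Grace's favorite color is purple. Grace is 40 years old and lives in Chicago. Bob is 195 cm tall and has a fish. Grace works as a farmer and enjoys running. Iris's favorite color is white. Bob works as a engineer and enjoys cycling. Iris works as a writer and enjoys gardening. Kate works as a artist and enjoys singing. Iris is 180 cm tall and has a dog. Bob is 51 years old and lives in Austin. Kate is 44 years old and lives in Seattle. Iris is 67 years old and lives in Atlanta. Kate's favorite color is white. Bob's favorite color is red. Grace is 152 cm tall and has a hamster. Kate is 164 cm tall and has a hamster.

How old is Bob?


Bob is 51 years old

51


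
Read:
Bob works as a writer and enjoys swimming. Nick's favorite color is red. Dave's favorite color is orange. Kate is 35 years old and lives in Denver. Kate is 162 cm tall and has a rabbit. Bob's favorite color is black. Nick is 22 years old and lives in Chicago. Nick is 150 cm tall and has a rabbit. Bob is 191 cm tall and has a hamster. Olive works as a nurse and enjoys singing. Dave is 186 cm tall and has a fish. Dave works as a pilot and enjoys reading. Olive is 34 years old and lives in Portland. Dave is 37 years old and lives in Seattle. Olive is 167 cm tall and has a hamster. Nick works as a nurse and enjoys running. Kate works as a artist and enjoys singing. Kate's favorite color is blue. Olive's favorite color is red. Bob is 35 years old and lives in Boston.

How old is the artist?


The artist is Kate, age 35

35


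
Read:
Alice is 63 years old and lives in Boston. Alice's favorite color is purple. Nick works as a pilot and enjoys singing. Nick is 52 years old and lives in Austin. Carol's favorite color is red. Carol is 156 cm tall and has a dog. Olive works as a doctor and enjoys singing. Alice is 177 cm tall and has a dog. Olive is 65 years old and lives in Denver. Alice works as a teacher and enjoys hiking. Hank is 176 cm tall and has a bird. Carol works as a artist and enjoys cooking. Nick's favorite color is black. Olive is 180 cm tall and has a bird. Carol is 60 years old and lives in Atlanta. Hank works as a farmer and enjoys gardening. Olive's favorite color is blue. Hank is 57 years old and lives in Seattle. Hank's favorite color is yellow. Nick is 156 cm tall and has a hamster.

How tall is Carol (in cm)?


Carol is 156 cm tall

156


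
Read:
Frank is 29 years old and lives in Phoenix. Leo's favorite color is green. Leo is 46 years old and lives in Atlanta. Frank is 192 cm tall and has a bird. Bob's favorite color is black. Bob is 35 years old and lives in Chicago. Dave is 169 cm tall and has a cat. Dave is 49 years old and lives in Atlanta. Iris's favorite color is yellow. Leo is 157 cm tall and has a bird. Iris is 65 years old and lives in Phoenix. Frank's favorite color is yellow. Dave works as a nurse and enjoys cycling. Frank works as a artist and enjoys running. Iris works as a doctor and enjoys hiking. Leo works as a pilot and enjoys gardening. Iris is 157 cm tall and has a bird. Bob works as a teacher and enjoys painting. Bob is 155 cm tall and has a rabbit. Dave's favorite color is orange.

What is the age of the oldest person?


Oldest: Iris at 65

65


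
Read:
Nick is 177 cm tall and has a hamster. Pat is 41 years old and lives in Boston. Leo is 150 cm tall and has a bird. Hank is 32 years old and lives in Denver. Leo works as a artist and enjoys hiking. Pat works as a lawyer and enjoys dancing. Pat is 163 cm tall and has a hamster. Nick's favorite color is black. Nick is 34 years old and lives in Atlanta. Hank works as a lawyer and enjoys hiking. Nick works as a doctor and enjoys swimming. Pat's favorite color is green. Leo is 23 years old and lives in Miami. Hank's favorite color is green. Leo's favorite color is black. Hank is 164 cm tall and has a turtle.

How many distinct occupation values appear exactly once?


Unique occupation values: 2

2


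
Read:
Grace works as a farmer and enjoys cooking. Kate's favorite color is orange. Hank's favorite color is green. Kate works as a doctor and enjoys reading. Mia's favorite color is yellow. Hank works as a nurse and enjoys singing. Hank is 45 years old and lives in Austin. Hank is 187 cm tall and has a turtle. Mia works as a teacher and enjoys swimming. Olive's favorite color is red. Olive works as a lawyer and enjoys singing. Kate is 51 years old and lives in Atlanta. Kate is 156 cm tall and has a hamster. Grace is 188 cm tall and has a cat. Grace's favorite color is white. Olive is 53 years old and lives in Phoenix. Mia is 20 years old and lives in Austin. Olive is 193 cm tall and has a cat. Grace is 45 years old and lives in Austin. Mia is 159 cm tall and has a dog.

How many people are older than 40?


Filter: 4

4


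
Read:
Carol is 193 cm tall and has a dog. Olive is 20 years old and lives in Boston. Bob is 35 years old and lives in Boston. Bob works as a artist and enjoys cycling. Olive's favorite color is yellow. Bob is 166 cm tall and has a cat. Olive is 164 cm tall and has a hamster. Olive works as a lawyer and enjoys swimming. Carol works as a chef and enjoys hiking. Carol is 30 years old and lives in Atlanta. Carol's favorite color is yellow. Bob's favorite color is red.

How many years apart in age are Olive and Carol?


20 vs 30, diff = 10

10
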